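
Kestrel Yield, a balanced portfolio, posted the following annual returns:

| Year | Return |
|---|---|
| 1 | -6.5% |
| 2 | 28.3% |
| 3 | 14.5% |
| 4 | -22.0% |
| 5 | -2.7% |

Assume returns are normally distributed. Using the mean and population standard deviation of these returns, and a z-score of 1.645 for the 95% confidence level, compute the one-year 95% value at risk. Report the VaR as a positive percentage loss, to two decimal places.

μ = (-6.5 + 28.3 + 14.5 − 22 − 2.7) / 5 = 11.60 / 5 = 2.3200%
Σ(r − μ)² = 1517.7680; population σ = √(1517.7680/5) = 17.4228%
VaR = −(μ − z·σ) = −(2.3200 − 1.645 × 17.4228) = −(-26.3405) = 26.3405%

26.34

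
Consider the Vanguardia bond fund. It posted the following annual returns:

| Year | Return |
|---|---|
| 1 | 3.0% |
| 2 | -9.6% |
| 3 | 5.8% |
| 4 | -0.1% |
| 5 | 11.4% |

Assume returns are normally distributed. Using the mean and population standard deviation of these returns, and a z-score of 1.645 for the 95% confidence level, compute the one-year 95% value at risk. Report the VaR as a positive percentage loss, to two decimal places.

μ = (3 − 9.6 + 5.8 − 0.1 + 11.4) / 5 = 2.1000%
Σ(r − μ)² = (3 − 2.1000)² + (-9.6 − 2.1000)² + (5.8 − 2.1000)² + … = 242.7200
population σ = √(242.7200 / 5) = √48.5440 = 6.9674%
VaR = −(μ − z·σ) = −(2.1000 − 1.645 × 6.9674) = −(-9.3614) = 9.3614%

9.36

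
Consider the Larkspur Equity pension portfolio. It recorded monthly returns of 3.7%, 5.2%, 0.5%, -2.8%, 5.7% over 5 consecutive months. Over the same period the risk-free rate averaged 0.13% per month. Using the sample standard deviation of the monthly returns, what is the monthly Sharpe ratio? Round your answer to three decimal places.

μ = (3.7 + 5.2 + 0.5 − 2.8 + 5.7) / 5 = 2.4600%
Sample std dev = √[51.0520 / 4] = 3.5725%
Sharpe = (μ − rf) / σ = (2.4600 − 0.13) / 3.5725 = 2.3300 / 3.5725 = 0.6522

0.652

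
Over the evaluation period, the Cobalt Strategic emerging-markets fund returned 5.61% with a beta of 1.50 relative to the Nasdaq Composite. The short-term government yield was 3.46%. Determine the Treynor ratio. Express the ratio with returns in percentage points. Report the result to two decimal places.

1.43

Treynor = (Rp − Rf) / β = (5.61% − 3.46%) / 1.50 = 2.15 / 1.50 = 1.4333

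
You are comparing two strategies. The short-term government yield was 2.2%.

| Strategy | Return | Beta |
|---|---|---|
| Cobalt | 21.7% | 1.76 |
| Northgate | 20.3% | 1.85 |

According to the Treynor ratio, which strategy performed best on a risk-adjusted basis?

Cobalt

Cobalt: Treynor = (21.7% − 2.2%) / 1.76 = 11.080
Northgate: Treynor = (20.3% − 2.2%) / 1.85 = 9.784
Highest: Cobalt (11.080).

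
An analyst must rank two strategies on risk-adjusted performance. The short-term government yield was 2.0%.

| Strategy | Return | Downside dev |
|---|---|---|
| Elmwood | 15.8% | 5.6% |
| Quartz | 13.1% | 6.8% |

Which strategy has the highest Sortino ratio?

Elmwood

Elmwood: Sortino ratio = (15.8% − 2.0%) / 5.6% = 2.464
Quartz: Sortino ratio = (13.1% − 2.0%) / 6.8% = 1.632
Highest: Elmwood (2.464).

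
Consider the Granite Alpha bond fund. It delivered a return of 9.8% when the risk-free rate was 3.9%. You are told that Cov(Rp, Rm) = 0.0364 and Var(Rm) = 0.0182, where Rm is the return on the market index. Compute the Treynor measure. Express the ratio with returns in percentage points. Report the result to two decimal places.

2.95

β = Cov / Var = 0.0364 / 0.0182 = 2.0000
Treynor = (Rp − Rf) / β = (9.8% − 3.9%) / 2.0000 = 5.90 / 2.0000 = 2.9500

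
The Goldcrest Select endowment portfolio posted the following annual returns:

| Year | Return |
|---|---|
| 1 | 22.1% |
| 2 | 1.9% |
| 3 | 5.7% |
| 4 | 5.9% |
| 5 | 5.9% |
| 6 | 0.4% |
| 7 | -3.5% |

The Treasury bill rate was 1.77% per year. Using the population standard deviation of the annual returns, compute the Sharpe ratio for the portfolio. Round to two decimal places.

0.49

Mean return r̄ = 38.40 / 7 = 5.4857%
Σ(r − r̄)² = (22.1 − 5.4857)² + (1.9 − 5.4857)² + (5.7 − 5.4857)² + … = 395.8886
population σ = √(395.8886 / 7) = √56.5555 = 7.5203%
Sharpe = (r̄ − rf) / σ = (5.4857 − 1.77) / 7.5203 = 3.7157 / 7.5203 = 0.4941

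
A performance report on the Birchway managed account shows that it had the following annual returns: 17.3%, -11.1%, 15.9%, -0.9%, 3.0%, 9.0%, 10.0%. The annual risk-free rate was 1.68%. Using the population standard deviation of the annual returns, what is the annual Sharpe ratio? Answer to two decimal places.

r̄ = (17.3 − 11.1 + 15.9 − 0.9 + 3 + 9 + 10) / 7 = 43.20 / 7 = 6.1714%
Σ(r − r̄)² = 599.5143; population σ = √(599.5143/7) = 9.2545%
Sharpe = (r̄ − rf) / σ = (6.1714 − 1.68) / 9.2545 = 4.4914 / 9.2545 = 0.4853

0.49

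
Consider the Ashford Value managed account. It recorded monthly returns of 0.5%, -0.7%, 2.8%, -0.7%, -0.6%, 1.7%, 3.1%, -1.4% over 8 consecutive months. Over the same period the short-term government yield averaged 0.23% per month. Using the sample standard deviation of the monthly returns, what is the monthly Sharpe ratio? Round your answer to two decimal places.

0.21

μ = (0.5 − 0.7 + 2.8 − 0.7 − 0.6 + 1.7 + 3.1 − 1.4) / 8 = 0.5875%
Σ(r − μ)² = (0.5 − 0.5875)² + (-0.7 − 0.5875)² + … = 21.1288
sample σ = √(21.1288 / 7) = √3.0184 = 1.7374%
Sharpe = (μ − rf) / σ = (0.5875 − 0.23) / 1.7374 = 0.3575 / 1.7374 = 0.2058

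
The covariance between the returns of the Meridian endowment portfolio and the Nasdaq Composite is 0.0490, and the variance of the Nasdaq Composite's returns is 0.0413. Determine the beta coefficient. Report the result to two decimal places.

β = Cov(Rp, Rm) / Var(Rm) = 0.0490 / 0.0413 = 1.1864

1.19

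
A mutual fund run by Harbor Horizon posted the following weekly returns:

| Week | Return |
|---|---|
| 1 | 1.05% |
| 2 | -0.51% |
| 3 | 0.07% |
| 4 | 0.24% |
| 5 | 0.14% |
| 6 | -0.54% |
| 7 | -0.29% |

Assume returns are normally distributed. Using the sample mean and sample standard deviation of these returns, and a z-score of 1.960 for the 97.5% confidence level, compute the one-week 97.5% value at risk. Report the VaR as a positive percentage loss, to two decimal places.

1.06

r̄ = (1.05 − 0.51 + 0.07 + 0.24 + 0.14 − 0.54 − 0.29) / 7 = 0.0229%
Sample std dev = √[1.8167 / 6] = 0.5503%
VaR = −(r̄ − z·σ) = −(0.0229 − 1.960 × 0.5503) = −(-1.0557) = 1.0557%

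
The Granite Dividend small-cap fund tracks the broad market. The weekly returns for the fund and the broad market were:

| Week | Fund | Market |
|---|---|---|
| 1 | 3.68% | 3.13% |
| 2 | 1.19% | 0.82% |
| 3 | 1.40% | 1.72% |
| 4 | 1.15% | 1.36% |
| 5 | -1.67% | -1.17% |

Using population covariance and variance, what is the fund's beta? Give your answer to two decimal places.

r̄p = 1.1500%,  r̄m = 1.1720%
Cov = Σ(rp − r̄p)(rm − r̄m) / 5 = 2.3362
Var(rm) = Σ(rm − r̄m)² / 5 = 1.9557
β = Cov / Var = 2.3362 / 1.9557 = 1.1946

1.19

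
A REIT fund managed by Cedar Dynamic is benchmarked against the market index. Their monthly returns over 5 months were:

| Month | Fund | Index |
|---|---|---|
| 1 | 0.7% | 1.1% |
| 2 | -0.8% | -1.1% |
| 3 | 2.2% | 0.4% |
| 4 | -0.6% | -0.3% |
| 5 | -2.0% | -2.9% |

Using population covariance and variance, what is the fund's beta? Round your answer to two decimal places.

0.87

r̄p = -0.1000%,  r̄m = -0.5600%
Cov = Σ(rp − r̄p)(rm − r̄m) / 5 = 1.6460
Var(rm) = Σ(rm − r̄m)² / 5 = 1.9024
β = Cov / Var = 1.6460 / 1.9024 = 0.8652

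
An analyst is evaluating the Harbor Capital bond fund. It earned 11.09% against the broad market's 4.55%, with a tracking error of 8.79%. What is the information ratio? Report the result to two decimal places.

IR = (Rp − Rb) / TE = (11.09% − 4.55%) / 8.79% = 6.54% / 8.79% = 0.7440

0.74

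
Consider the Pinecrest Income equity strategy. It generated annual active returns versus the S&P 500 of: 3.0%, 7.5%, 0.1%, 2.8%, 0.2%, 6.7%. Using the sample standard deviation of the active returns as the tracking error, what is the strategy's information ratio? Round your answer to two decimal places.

1.08

Mean return μ = 20.30 / 6 = 3.3833%
Sample σ = √[Σ(r − μ)² / 5] = √[49.3483 / 5] = √9.8697 = 3.1416%
IR = μ / tracking error = 3.3833 / 3.1416 = 1.0769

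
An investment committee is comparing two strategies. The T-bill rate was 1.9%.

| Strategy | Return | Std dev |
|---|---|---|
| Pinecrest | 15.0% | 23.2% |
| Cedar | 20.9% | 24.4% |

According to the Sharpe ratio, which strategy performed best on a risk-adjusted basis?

Cedar

Pinecrest: Sharpe ratio = (15.0% − 1.9%) / 23.2% = 0.565
Cedar: Sharpe ratio = (20.9% − 1.9%) / 24.4% = 0.779
Highest: Cedar (0.779).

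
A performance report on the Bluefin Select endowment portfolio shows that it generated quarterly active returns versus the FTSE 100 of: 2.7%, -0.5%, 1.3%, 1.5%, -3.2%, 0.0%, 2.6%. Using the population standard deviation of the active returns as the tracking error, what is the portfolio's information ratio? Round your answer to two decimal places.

r̄ = (2.7 − 0.5 + 1.3 + 1.5 − 3.2 + 0 + 2.6) / 7 = 0.6286%
Σ(r − r̄)² = (2.7 − 0.6286)² + (-0.5 − 0.6286)² + … = 25.7143
σ = √[25.7143 / 7] = 1.9166%
IR = r̄ / tracking error = 0.6286 / 1.9166 = 0.3280

0.33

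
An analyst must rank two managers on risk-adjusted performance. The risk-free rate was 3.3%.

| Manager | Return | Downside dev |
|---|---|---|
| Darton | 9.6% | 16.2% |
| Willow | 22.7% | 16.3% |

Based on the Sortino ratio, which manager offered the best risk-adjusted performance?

Darton: Sortino ratio = (9.6% − 3.3%) / 16.2% = 0.389
Willow: Sortino ratio = (22.7% − 3.3%) / 16.3% = 1.190
Highest: Willow (1.190).

Willow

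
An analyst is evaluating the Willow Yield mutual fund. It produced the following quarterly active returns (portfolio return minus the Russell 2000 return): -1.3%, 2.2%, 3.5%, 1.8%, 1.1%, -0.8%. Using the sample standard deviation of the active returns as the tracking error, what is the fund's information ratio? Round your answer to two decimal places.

Mean return r̄ = 6.50 / 6 = 1.0833%
Σ(r − r̄)² = 16.8283; sample σ = √(16.8283/5) = 1.8346%
IR = r̄ / tracking error = 1.0833 / 1.8346 = 0.5905

0.59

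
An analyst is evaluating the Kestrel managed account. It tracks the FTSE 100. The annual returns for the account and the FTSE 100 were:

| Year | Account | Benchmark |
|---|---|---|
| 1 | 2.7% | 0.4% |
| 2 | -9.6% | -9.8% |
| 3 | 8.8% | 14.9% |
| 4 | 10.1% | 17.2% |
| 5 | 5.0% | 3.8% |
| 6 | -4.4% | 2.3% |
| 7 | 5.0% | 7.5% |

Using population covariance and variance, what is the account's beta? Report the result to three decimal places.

0.708

r̄p = 2.5143%,  r̄m = 5.1857%
Cov = Σ(rp − r̄p)(rm − r̄m) / 7 = 50.7302
Var(rm) = Σ(rm − r̄m)² / 7 = 71.6841
β = Cov / Var = 50.7302 / 71.6841 = 0.7077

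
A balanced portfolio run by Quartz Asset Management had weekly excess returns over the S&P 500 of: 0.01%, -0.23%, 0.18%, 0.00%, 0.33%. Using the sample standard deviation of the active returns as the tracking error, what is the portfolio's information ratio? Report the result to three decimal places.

0.275

r̄ = (0.01 − 0.23 + 0.18 + 0 + 0.33) / 5 = 0.290 / 5 = 0.0580%
Σ(r − r̄)² = (0.01 − 0.0580)² + (-0.23 − 0.0580)² + … = 0.1775
sample σ = √(0.1775 / 4) = √0.0444 = 0.2107%
IR = r̄ / tracking error = 0.0580 / 0.2107 = 0.2753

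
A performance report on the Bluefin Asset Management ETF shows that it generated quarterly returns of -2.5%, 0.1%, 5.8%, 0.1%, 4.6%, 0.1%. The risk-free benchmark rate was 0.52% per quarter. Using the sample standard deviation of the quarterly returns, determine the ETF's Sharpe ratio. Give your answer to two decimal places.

Mean return μ = 8.20 / 6 = 1.3667%
Sample σ = √[Σ(r − μ)² / 5] = √[49.8733 / 5] = √9.9747 = 3.1583%
Sharpe = (μ − rf) / σ = (1.3667 − 0.52) / 3.1583 = 0.8467 / 3.1583 = 0.2681

0.27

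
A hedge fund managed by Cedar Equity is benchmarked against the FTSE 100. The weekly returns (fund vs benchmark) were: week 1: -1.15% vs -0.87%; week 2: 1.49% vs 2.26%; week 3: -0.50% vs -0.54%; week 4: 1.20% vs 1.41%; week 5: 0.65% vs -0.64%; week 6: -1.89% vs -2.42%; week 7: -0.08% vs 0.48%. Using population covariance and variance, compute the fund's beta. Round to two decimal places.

r̄p = -0.0400%,  r̄m = -0.0457%
Cov = Σ(rp − r̄p)(rm − r̄m) / 7 = 1.4909
Var(rm) = Σ(rm − r̄m)² / 7 = 2.0894
β = Cov / Var = 1.4909 / 2.0894 = 0.7136

0.71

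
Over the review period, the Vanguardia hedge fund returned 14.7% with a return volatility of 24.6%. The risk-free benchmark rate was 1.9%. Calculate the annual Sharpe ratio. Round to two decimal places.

Sharpe = (Rp − Rf) / σp = (14.7% − 1.9%) / 24.6% = 12.80% / 24.6% = 0.5203

0.52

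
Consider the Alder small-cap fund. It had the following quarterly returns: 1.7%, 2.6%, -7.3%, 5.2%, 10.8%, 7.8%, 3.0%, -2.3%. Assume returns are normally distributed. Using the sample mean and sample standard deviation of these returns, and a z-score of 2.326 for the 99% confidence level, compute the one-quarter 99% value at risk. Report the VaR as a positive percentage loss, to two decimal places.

r̄ = (1.7 + 2.6 − 7.3 + 5.2 + 10.8 + 7.8 + 3 − 2.3) / 8 = 2.6875%
Sample std dev = √[223.9688 / 7] = 5.6565%
VaR = −(r̄ − z·σ) = −(2.6875 − 2.326 × 5.6565) = −(-10.4695) = 10.4695%

10.47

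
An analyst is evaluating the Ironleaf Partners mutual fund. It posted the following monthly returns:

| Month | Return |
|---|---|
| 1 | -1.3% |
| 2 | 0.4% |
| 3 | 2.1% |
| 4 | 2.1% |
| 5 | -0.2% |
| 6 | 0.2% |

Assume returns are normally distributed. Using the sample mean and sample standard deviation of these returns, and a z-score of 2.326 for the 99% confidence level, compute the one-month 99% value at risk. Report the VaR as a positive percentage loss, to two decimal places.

Mean return r̄ = 3.30 / 6 = 0.5500%
Sample σ = √[Σ(r − r̄)² / 5] = √[8.9350 / 5] = √1.7870 = 1.3368%
VaR = −(r̄ − z·σ) = −(0.5500 − 2.326 × 1.3368) = −(-2.5594) = 2.5594%

2.56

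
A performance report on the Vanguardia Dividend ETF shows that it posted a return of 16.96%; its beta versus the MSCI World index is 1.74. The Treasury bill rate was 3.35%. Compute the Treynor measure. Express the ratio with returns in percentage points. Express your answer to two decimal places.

Treynor = (Rp − Rf) / β = (16.96% − 3.35%) / 1.74 = 13.61 / 1.74 = 7.8218

7.82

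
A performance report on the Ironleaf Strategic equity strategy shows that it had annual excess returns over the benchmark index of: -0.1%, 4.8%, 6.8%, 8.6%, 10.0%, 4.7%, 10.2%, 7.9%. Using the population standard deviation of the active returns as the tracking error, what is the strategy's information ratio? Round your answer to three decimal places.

2.066

r̄ = (-0.1 + 4.8 + 6.8 + 8.6 + 10 + 4.7 + 10.2 + 7.9) / 8 = 52.90 / 8 = 6.6125%
Σ(r − r̄)² = (-0.1 − 6.6125)² + (4.8 − 6.6125)² + … = 81.9888
population σ = √(81.9888 / 8) = √10.2486 = 3.2013%
IR = r̄ / tracking error = 6.6125 / 3.2013 = 2.0656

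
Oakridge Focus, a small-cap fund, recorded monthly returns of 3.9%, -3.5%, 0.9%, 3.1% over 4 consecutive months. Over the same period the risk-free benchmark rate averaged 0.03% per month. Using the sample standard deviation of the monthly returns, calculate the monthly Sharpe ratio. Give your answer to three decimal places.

0.322

Mean return r̄ = 4.40 / 4 = 1.1000%
Σ(r − r̄)² = (3.9 − 1.1000)² + (-3.5 − 1.1000)² + (0.9 − 1.1000)² + … = 33.0400
sample σ = √(33.0400 / 3) = √11.0133 = 3.3186%
Sharpe = (r̄ − rf) / σ = (1.1000 − 0.03) / 3.3186 = 1.0700 / 3.3186 = 0.3224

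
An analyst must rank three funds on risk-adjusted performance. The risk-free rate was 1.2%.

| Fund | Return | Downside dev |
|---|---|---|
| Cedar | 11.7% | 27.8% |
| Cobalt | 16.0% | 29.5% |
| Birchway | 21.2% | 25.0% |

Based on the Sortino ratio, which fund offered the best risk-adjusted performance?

Cedar: Sortino ratio = (11.7% − 1.2%) / 27.8% = 0.378
Cobalt: Sortino ratio = (16.0% − 1.2%) / 29.5% = 0.502
Birchway: Sortino ratio = (21.2% − 1.2%) / 25.0% = 0.800
Highest: Birchway (0.800).

Birchway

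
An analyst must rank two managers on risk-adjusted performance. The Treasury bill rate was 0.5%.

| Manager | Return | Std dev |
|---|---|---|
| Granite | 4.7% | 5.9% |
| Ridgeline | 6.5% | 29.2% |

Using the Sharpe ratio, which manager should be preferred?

Granite: Sharpe ratio = (4.7% − 0.5%) / 5.9% = 0.712
Ridgeline: Sharpe ratio = (6.5% − 0.5%) / 29.2% = 0.205
Highest: Granite (0.712).

Granite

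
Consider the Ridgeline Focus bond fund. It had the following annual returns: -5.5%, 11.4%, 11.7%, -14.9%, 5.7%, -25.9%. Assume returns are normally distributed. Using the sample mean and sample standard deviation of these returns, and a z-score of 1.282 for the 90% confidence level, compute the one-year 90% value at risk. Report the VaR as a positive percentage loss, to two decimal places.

r̄ = (-5.5 + 11.4 + 11.7 − 14.9 + 5.7 − 25.9) / 6 = -17.50 / 6 = -2.9167%
Sample σ = √[Σ(r − r̄)² / 5] = √[1171.3683 / 5] = √234.2737 = 15.3060%
VaR = −(r̄ − z·σ) = −(-2.9167 − 1.282 × 15.3060) = −(-22.5390) = 22.5390%

22.54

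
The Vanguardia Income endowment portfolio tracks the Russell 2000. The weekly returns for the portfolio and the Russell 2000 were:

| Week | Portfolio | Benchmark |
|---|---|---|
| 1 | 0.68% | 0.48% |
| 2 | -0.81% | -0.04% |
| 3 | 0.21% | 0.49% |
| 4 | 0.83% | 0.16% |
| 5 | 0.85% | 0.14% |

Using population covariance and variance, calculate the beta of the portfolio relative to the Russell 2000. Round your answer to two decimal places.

1.31

r̄p = 0.3520%,  r̄m = 0.2460%
Cov = Σ(rp − r̄p)(rm − r̄m) / 5 = 0.0561
Var(rm) = Σ(rm − r̄m)² / 5 = 0.0429
β = Cov / Var = 0.0561 / 0.0429 = 1.3077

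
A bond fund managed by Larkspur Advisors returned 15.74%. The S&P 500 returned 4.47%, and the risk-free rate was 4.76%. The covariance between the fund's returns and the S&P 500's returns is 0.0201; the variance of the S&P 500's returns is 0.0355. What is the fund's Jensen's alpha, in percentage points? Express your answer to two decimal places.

11.14

β = Cov / Var = 0.0201 / 0.0355 = 0.5662
E[R] = Rf + β(Rm − Rf) = 4.76% + 0.5662 × (4.47% − 4.76%) = 4.5958%
α = Rp − E[R] = 15.74% − 4.5958% = 11.1442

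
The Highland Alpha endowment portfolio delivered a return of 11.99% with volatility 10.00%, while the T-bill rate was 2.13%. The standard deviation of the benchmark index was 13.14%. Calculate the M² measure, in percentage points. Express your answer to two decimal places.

15.09

Sharpe = (Rp − Rf) / σp = (11.99% − 2.13%) / 10.00% = 0.9860
M² = Rf + Sharpe × σm = 2.13% + 0.9860 × 13.14% = 15.0860%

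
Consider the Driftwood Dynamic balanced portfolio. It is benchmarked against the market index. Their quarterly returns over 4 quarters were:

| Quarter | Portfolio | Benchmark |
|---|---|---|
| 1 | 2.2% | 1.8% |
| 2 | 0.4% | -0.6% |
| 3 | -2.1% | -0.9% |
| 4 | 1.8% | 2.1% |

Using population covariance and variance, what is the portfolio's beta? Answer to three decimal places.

r̄p = 0.5750%,  r̄m = 0.6000%
Cov = Σ(rp − r̄p)(rm − r̄m) / 4 = 2.0025
Var(rm) = Σ(rm − r̄m)² / 4 = 1.8450
β = Cov / Var = 2.0025 / 1.8450 = 1.0854

1.085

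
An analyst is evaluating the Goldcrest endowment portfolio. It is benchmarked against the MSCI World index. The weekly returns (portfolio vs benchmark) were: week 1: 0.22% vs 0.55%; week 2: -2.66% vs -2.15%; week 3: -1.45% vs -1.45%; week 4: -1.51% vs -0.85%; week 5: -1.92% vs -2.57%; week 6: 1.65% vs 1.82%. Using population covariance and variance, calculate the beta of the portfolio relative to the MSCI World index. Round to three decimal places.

r̄p = -0.9450%,  r̄m = -0.7750%
Cov = Σ(rp − r̄p)(rm − r̄m) / 6 = 2.1282
Var(rm) = Σ(rm − r̄m)² / 6 = 2.3439
β = Cov / Var = 2.1282 / 2.3439 = 0.9080

0.908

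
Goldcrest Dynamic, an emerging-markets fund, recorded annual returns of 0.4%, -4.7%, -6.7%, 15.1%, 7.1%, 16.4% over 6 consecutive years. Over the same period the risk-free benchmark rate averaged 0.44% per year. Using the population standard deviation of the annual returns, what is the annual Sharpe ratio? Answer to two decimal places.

Mean return r̄ = 27.60 / 6 = 4.6000%
Population std dev = √[487.5600 / 6] = 9.0144%
Sharpe = (r̄ − rf) / σ = (4.6000 − 0.44) / 9.0144 = 4.1600 / 9.0144 = 0.4615

0.46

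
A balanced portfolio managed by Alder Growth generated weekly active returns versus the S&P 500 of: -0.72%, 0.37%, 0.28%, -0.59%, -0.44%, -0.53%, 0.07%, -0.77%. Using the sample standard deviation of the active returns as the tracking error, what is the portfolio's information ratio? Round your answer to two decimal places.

-0.63

r̄ = (-0.72 + 0.37 + 0.28 − 0.59 − 0.44 − 0.53 + 0.07 − 0.77) / 8 = -0.2913%
Σ(r − r̄)² = (-0.72 − (-0.2913))² + (0.37 − (-0.2913))² + (0.28 − (-0.2913))² + … = 1.4755
sample σ = √(1.4755 / 7) = √0.2108 = 0.4591%
IR = r̄ / tracking error = -0.2913 / 0.4591 = -0.6345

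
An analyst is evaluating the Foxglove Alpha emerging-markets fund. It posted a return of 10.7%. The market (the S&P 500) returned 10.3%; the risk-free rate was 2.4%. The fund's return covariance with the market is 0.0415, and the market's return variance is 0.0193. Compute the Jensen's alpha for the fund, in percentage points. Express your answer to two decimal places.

β = Cov / Var = 0.0415 / 0.0193 = 2.1503
E[R] = Rf + β(Rm − Rf) = 2.4% + 2.1503 × (10.3% − 2.4%) = 19.3874%
α = Rp − E[R] = 10.7% − 19.3874% = -8.6874

-8.69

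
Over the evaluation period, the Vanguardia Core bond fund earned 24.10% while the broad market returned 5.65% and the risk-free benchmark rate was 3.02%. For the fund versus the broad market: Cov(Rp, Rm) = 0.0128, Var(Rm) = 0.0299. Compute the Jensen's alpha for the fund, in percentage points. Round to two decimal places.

β = Cov / Var = 0.0128 / 0.0299 = 0.4281
E[R] = Rf + β(Rm − Rf) = 3.02% + 0.4281 × (5.65% − 3.02%) = 4.1459%
α = Rp − E[R] = 24.10% − 4.1459% = 19.9541

19.95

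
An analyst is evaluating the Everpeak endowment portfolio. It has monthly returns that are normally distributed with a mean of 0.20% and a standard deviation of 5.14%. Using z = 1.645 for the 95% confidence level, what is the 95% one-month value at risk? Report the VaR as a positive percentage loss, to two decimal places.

8.26

VaR (as % loss) = −(μ − z·σ) = −(0.20% − 1.645 × 5.14%) = −(-8.2553%) = 8.2553%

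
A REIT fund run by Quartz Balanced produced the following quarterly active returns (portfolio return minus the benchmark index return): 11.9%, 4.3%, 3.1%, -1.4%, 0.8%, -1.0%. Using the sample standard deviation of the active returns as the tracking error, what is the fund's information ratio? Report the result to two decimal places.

0.60

r̄ = (11.9 + 4.3 + 3.1 − 1.4 + 0.8 − 1) / 6 = 17.70 / 6 = 2.9500%
Σ(r − r̄)² = (11.9 − 2.9500)² + (4.3 − 2.9500)² + (3.1 − 2.9500)² + … = 121.0950
sample σ = √(121.0950 / 5) = √24.2190 = 4.9213%
IR = r̄ / tracking error = 2.9500 / 4.9213 = 0.5994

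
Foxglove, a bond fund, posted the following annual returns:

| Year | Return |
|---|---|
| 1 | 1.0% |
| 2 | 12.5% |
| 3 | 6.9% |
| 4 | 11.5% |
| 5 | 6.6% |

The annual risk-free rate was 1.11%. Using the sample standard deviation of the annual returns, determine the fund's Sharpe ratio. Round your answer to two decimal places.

1.44

μ = (1 + 12.5 + 6.9 + 11.5 + 6.6) / 5 = 7.7000%
Σ(r − μ)² = 84.2200; sample σ = √(84.2200/4) = 4.5886%
Sharpe = (μ − rf) / σ = (7.7000 − 1.11) / 4.5886 = 6.5900 / 4.5886 = 1.4362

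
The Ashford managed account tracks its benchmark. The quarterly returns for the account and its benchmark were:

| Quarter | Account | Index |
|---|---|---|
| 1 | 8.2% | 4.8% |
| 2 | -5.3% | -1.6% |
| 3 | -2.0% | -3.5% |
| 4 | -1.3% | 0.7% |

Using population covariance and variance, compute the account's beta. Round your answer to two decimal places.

1.41

r̄p = -0.1000%,  r̄m = 0.1000%
Cov = Σ(rp − r̄p)(rm − r̄m) / 4 = 13.4925
Var(rm) = Σ(rm − r̄m)² / 4 = 9.5750
β = Cov / Var = 13.4925 / 9.5750 = 1.4091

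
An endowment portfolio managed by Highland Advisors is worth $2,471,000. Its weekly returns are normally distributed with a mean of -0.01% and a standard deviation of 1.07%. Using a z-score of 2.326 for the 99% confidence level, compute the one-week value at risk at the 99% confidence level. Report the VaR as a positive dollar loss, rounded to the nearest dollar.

$61,746

Return at the 99% tail: μ − z·σ = -0.01% − 2.326 × 1.07% = -0.01 − 2.48882 = -2.49882%
VaR = −(-2.49882%) × $2,471,000 = 2.49882% × $2,471,000 = $61,746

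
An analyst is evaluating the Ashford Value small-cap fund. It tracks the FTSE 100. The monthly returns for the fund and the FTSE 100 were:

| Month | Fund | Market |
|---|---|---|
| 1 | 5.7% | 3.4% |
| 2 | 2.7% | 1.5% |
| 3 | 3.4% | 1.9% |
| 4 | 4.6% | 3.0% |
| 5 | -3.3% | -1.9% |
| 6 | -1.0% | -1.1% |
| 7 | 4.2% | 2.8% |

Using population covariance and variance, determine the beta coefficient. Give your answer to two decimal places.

1.56

r̄p = 2.3286%,  r̄m = 1.3714%
Cov = Σ(rp − r̄p)(rm − r̄m) / 7 = 5.7808
Var(rm) = Σ(rm − r̄m)² / 7 = 3.7020
β = Cov / Var = 5.7808 / 3.7020 = 1.5615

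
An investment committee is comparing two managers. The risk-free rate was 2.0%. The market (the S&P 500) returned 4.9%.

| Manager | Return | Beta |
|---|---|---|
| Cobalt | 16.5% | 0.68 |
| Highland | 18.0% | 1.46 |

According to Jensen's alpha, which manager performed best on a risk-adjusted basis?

Cobalt

Cobalt: α = 16.5% − [2.0% + 0.68 × (4.9% − 2.0%)] = 12.528
Highland: α = 18.0% − [2.0% + 1.46 × (4.9% − 2.0%)] = 11.766
Highest: Cobalt (12.528).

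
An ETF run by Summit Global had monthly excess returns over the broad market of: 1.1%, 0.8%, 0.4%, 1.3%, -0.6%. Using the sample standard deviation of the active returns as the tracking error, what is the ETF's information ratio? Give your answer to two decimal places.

Mean return r̄ = 3.00 / 5 = 0.6000%
Σ(r − r̄)² = 2.2600; sample σ = √(2.2600/4) = 0.7517%
IR = r̄ / tracking error = 0.6000 / 0.7517 = 0.7982

0.80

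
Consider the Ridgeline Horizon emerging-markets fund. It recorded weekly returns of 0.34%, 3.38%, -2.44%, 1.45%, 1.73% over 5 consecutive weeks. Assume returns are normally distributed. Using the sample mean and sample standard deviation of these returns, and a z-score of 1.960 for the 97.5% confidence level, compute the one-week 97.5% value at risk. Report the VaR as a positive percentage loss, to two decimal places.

3.34

r̄ = (0.34 + 3.38 − 2.44 + 1.45 + 1.73) / 5 = 4.460 / 5 = 0.8920%
Sample std dev = √[18.6107 / 4] = 2.1570%
VaR = −(r̄ − z·σ) = −(0.8920 − 1.960 × 2.1570) = −(-3.3357) = 3.3357%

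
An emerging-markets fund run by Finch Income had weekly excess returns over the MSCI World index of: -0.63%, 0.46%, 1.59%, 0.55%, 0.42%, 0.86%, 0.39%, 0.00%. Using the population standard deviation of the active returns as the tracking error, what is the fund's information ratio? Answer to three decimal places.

0.762

Mean return r̄ = 3.640 / 8 = 0.4550%
Population σ = √[Σ(r − r̄)² / 8] = √[2.8510 / 8] = √0.3564 = 0.5970%
IR = r̄ / tracking error = 0.4550 / 0.5970 = 0.7621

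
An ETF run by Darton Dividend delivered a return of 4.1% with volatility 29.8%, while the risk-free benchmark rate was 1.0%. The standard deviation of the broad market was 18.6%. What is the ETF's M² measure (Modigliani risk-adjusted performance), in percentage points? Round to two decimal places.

Sharpe = (Rp − Rf) / σp = (4.1% − 1.0%) / 29.8% = 0.1040
M² = Rf + Sharpe × σm = 1.0% + 0.1040 × 18.6% = 2.9344%

2.93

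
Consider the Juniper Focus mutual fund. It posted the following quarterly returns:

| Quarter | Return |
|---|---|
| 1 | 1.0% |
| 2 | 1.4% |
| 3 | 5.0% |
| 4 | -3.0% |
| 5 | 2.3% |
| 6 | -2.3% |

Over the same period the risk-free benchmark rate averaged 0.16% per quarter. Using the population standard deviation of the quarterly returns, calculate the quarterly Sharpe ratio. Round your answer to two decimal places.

Mean return r̄ = 4.40 / 6 = 0.7333%
Σ(r − r̄)² = (1 − 0.7333)² + (1.4 − 0.7333)² + (5 − 0.7333)² + … = 44.3133
σ = √[44.3133 / 6] = 2.7176%
Sharpe = (r̄ − rf) / σ = (0.7333 − 0.16) / 2.7176 = 0.5733 / 2.7176 = 0.2110

0.21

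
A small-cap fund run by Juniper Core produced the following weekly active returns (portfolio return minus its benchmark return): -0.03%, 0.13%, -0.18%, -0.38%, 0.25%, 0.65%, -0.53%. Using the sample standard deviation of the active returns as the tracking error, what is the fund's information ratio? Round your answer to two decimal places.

Mean return r̄ = -0.090 / 7 = -0.0129%
Sample std dev = √[0.9593 / 6] = 0.3999%
IR = r̄ / tracking error = -0.0129 / 0.3999 = -0.0323

-0.03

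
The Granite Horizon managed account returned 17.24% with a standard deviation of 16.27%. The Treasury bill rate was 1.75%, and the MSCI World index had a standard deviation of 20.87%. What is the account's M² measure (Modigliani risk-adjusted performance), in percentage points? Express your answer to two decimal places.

Sharpe = (Rp − Rf) / σp = (17.24% − 1.75%) / 16.27% = 0.9521
M² = Rf + Sharpe × σm = 1.75% + 0.9521 × 20.87% = 21.6203%

21.62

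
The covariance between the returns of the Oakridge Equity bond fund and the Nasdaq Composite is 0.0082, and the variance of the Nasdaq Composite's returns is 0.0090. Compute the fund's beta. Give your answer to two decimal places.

β = Cov(Rp, Rm) / Var(Rm) = 0.0082 / 0.0090 = 0.9111

0.91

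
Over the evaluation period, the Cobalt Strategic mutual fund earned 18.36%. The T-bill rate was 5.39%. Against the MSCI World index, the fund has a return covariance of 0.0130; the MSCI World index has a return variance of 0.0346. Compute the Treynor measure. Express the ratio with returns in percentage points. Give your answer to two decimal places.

34.52

β = Cov / Var = 0.0130 / 0.0346 = 0.3757
Treynor = (Rp − Rf) / β = (18.36% − 5.39%) / 0.3757 = 12.97 / 0.3757 = 34.5222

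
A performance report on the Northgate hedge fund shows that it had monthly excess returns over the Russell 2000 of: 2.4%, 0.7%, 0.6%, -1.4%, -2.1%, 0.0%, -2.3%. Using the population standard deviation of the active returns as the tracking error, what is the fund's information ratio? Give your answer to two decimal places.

-0.19

μ = (2.4 + 0.7 + 0.6 − 1.4 − 2.1 + 0 − 2.3) / 7 = -2.10 / 7 = -0.3000%
Population std dev = √[17.6400 / 7] = 1.5875%
IR = μ / tracking error = -0.3000 / 1.5875 = -0.1890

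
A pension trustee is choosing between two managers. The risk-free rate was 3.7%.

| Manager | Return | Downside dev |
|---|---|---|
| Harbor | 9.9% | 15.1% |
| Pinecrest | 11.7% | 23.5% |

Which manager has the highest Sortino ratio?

Harbor: Sortino ratio = (9.9% − 3.7%) / 15.1% = 0.411
Pinecrest: Sortino ratio = (11.7% − 3.7%) / 23.5% = 0.340
Highest: Harbor (0.411).

Harbor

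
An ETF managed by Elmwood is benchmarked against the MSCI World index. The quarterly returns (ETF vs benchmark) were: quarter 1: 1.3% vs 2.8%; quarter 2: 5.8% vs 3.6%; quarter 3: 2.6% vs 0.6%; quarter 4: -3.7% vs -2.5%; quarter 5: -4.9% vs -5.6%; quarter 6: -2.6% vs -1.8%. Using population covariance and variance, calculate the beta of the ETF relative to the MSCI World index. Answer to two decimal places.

1.10

r̄p = -0.2500%,  r̄m = -0.4833%
Cov = Σ(rp − r̄p)(rm − r̄m) / 6 = 11.1208
Var(rm) = Σ(rm − r̄m)² / 6 = 10.1014
β = Cov / Var = 11.1208 / 10.1014 = 1.1009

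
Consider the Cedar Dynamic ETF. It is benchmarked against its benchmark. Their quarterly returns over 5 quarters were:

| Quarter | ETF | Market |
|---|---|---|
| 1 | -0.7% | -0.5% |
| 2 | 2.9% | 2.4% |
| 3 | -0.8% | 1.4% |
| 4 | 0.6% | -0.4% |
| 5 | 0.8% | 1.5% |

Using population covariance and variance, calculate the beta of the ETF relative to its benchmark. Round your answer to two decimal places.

r̄p = 0.5600%,  r̄m = 0.8800%
Cov = Σ(rp − r̄p)(rm − r̄m) / 5 = 0.9372
Var(rm) = Σ(rm − r̄m)² / 5 = 1.3016
β = Cov / Var = 0.9372 / 1.3016 = 0.7200

0.72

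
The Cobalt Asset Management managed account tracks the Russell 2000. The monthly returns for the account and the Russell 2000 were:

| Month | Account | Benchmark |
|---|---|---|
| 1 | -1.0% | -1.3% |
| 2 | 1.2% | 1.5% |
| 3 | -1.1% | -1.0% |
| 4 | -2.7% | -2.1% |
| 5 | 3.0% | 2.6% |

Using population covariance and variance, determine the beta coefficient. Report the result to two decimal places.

r̄p = -0.1200%,  r̄m = -0.0600%
Cov = Σ(rp − r̄p)(rm − r̄m) / 5 = 3.5268
Var(rm) = Σ(rm − r̄m)² / 5 = 3.2184
β = Cov / Var = 3.5268 / 3.2184 = 1.0958

1.10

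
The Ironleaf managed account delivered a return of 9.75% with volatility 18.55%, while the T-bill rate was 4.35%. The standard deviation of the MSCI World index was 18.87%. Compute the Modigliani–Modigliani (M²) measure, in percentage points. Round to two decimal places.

9.84

Sharpe = (Rp − Rf) / σp = (9.75% − 4.35%) / 18.55% = 0.2911
M² = Rf + Sharpe × σm = 4.35% + 0.2911 × 18.87% = 9.8431%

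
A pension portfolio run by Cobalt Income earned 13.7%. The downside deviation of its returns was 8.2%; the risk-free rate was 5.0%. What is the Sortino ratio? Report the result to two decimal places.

1.06

Sortino = (Rp − Rf) / σd = (13.7% − 5.0%) / 8.2% = 8.70% / 8.2% = 1.0610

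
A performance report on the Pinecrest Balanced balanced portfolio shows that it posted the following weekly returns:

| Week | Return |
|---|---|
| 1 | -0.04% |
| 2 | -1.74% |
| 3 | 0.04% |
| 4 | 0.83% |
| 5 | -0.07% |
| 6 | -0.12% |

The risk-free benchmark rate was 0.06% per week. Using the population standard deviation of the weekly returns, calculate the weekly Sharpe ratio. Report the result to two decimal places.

-0.32

r̄ = (-0.04 − 1.74 + 0.04 + 0.83 − 0.07 − 0.12) / 6 = -1.100 / 6 = -0.1833%
Σ(r − r̄)² = 3.5373; population σ = √(3.5373/6) = 0.7678%
Sharpe = (r̄ − rf) / σ = (-0.1833 − 0.06) / 0.7678 = -0.2433 / 0.7678 = -0.3169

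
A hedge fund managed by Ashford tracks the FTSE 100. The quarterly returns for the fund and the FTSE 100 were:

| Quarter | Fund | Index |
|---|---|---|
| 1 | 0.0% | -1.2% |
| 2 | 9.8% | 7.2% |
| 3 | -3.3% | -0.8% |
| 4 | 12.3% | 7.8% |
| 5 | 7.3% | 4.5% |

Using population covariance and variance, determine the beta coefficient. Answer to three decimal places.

1.500

r̄p = 5.2200%,  r̄m = 3.5000%
Cov = Σ(rp − r̄p)(rm − r̄m) / 5 = 22.1280
Var(rm) = Σ(rm − r̄m)² / 5 = 14.7520
β = Cov / Var = 22.1280 / 14.7520 = 1.5000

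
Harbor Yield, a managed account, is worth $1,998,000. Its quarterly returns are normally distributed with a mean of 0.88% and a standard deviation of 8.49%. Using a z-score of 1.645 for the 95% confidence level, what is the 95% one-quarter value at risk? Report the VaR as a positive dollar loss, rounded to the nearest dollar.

$261,459

Return at the 95% tail: μ − z·σ = 0.88% − 1.645 × 8.49% = 0.88 − 13.96605 = -13.08605%
VaR = −(-13.08605%) × $1,998,000 = 13.08605% × $1,998,000 = $261,459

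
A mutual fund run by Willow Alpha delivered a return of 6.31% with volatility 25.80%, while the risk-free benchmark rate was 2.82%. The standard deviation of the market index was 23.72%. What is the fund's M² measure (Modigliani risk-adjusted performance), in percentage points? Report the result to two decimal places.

6.03

Sharpe = (Rp − Rf) / σp = (6.31% − 2.82%) / 25.80% = 0.1353
M² = Rf + Sharpe × σm = 2.82% + 0.1353 × 23.72% = 6.0293%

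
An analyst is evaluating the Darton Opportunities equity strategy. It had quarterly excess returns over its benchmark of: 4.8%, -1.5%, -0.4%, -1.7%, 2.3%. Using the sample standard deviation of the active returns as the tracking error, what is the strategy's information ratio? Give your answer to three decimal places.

r̄ = (4.8 − 1.5 − 0.4 − 1.7 + 2.3) / 5 = 3.50 / 5 = 0.7000%
Σ(r − r̄)² = (4.8 − 0.7000)² + (-1.5 − 0.7000)² + … = 31.1800
σ = √[31.1800 / 4] = 2.7920%
IR = r̄ / tracking error = 0.7000 / 2.7920 = 0.2507

0.251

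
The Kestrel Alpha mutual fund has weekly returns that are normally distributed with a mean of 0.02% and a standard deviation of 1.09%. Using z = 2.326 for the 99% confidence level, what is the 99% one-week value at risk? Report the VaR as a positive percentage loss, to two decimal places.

VaR (as % loss) = −(μ − z·σ) = −(0.02% − 2.326 × 1.09%) = −(-2.51534%) = 2.51534%

2.52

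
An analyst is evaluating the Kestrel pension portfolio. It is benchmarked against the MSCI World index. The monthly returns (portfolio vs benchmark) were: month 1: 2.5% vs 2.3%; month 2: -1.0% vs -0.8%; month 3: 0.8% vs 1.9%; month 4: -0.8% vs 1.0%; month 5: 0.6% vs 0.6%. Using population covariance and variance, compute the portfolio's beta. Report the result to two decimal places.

0.94

r̄p = 0.4200%,  r̄m = 1.0000%
Cov = Σ(rp − r̄p)(rm − r̄m) / 5 = 1.1060
Var(rm) = Σ(rm − r̄m)² / 5 = 1.1800
β = Cov / Var = 1.1060 / 1.1800 = 0.9373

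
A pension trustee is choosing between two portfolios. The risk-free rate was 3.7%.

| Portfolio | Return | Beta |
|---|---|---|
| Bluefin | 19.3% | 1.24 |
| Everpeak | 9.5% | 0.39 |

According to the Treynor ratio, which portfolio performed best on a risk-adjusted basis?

Everpeak

Bluefin: Treynor = (19.3% − 3.7%) / 1.24 = 12.581
Everpeak: Treynor = (9.5% − 3.7%) / 0.39 = 14.872
Highest: Everpeak (14.872).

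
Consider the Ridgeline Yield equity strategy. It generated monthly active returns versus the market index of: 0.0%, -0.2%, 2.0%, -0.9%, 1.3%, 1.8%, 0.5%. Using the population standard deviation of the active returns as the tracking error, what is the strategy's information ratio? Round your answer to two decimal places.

μ = (0 − 0.2 + 2 − 0.9 + 1.3 + 1.8 + 0.5) / 7 = 0.6429%
Σ(r − μ)² = (0 − 0.6429)² + (-0.2 − 0.6429)² + (2 − 0.6429)² + … = 7.1371
population σ = √(7.1371 / 7) = √1.0196 = 1.0098%
IR = μ / tracking error = 0.6429 / 1.0098 = 0.6367

0.64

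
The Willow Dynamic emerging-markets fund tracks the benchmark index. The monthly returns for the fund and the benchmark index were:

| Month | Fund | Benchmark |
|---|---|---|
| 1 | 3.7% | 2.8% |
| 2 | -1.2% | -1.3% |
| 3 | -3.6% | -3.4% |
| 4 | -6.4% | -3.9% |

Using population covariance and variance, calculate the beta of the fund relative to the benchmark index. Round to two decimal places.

1.37

r̄p = -1.8750%,  r̄m = -1.4500%
Cov = Σ(rp − r̄p)(rm − r̄m) / 4 = 9.5613
Var(rm) = Σ(rm − r̄m)² / 4 = 6.9725
β = Cov / Var = 9.5613 / 6.9725 = 1.3713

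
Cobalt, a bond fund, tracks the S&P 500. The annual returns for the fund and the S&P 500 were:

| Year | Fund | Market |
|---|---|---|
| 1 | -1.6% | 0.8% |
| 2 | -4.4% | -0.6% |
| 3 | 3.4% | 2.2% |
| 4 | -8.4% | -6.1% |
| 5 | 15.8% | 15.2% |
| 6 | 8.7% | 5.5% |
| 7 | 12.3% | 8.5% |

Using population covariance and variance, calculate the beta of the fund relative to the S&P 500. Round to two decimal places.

1.26

r̄p = 3.6857%,  r̄m = 3.6429%
Cov = Σ(rp − r̄p)(rm − r̄m) / 7 = 51.2363
Var(rm) = Σ(rm − r̄m)² / 7 = 40.5282
β = Cov / Var = 51.2363 / 40.5282 = 1.2642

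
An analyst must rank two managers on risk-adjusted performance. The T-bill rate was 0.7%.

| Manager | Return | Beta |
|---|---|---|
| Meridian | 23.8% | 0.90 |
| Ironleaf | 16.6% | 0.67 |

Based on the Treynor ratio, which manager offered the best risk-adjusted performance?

Meridian: Treynor = (23.8% − 0.7%) / 0.90 = 25.667
Ironleaf: Treynor = (16.6% − 0.7%) / 0.67 = 23.731
Highest: Meridian (25.667).

Meridian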